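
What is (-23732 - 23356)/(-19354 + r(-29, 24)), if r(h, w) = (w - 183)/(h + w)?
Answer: 235440/96611 ≈ 2.4370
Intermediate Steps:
r(h, w) = (-183 + w)/(h + w)
(-23732 - 23356)/(-19354 + r(-29, 24)) = (-23732 - 23356)/(-19354 + (-183 + 24)/(-29 + 24)) = -47088/(-19354 - 159/(-5)) = -47088/(-19354 - ⅕*(-159)) = -47088/(-19354 + 159/5) = -47088/(-96611/5) = -47088*(-5/96611) = 235440/96611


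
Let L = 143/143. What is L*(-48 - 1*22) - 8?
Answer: -78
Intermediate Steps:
L = 1 (L = 143*(1/143) = 1)
L*(-48 - 1*22) - 8 = 1*(-48 - 1*22) - 8 = 1*(-48 - 22) - 8 = 1*(-70) - 8 = -70 - 8 = -78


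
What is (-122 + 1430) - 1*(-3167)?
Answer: 4475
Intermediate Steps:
(-122 + 1430) - 1*(-3167) = 1308 + 3167 = 4475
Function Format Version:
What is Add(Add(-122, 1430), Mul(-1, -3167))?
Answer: 4475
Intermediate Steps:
Add(Add(-122, 1430), Mul(-1, -3167)) = Add(1308, 3167) = 4475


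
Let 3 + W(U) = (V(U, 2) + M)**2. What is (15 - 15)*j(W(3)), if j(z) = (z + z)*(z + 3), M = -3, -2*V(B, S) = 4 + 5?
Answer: 0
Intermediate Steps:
V(B, S) = -9/2 (V(B, S) = -(4 + 5)/2 = -1/2*9 = -9/2)
W(U) = 213/4 (W(U) = -3 + (-9/2 - 3)**2 = -3 + (-15/2)**2 = -3 + 225/4 = 213/4)
j(z) = 2*z*(3 + z) (j(z) = (2*z)*(3 + z) = 2*z*(3 + z))
(15 - 15)*j(W(3)) = (15 - 15)*(2*(213/4)*(3 + 213/4)) = 0*(2*(213/4)*(225/4)) = 0*(47925/8) = 0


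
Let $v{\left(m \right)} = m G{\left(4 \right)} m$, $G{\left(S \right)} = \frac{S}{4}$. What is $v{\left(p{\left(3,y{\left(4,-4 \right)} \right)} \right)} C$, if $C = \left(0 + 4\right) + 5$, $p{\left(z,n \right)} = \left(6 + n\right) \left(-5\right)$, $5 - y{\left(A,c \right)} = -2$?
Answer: $38025$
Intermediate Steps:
$y{\left(A,c \right)} = 7$ ($y{\left(A,c \right)} = 5 - -2 = 5 + 2 = 7$)
$G{\left(S \right)} = \frac{S}{4}$ ($G{\left(S \right)} = S \frac{1}{4} = \frac{S}{4}$)
$p{\left(z,n \right)} = -30 - 5 n$
$C = 9$ ($C = 4 + 5 = 9$)
$v{\left(m \right)} = m^{2}$ ($v{\left(m \right)} = m \frac{1}{4} \cdot 4 m = m 1 m = m m = m^{2}$)
$v{\left(p{\left(3,y{\left(4,-4 \right)} \right)} \right)} C = \left(-30 - 35\right)^{2} \cdot 9 = \left(-65\right)^{2} \cdot 9 = 4225 \cdot 9 = 38025$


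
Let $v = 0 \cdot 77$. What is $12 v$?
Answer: $0$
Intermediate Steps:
$v = 0$
$12 v = 12 \cdot 0 = 0$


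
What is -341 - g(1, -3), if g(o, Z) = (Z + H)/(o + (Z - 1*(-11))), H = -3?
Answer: -1021/3 ≈ -340.33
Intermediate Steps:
g(o, Z) = (-3 + Z)/(11 + Z + o) (g(o, Z) = (Z - 3)/(o + (Z - 1*(-11))) = (-3 + Z)/(o + (Z + 11)) = (-3 + Z)/(o + (11 + Z)) = (-3 + Z)/(11 + Z + o))
-341 - g(1, -3) = -341 - (-3 - 3)/(11 - 3 + 1) = -341 - (-6)/9 = -341 - 1*(-⅔) = -341 + ⅔ = -1021/3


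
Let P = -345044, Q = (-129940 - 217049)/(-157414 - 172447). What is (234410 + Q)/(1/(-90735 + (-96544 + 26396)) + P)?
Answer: -12439966505351117/18311149443264433 ≈ -0.67937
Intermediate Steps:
Q = 346989/329861 (Q = -346989/(-329861) = -346989*(-1/329861) = 346989/329861 ≈ 1.0519)
(234410 + Q)/(1/(-90735 + (-96544 + 26396)) + P) = (234410 + 346989/329861)/(1/(-90735 + (-96544 + 26396)) - 345044) = 77323063999/(329861*(1/(-90735 - 70148) - 345044)) = 77323063999/(329861*(1/(-160883) - 345044)) = 77323063999/(329861*(-1/160883 - 345044)) = 77323063999/(329861*(-55511713853/160883)) = (77323063999/329861)*(-160883/55511713853) = -12439966505351117/18311149443264433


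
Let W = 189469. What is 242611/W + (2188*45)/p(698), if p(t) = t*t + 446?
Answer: 4565479063/3079818595 ≈ 1.4824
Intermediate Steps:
p(t) = 446 + t² (p(t) = t² + 446 = 446 + t²)
242611/W + (2188*45)/p(698) = 242611/189469 + (2188*45)/(446 + 698²) = 242611*(1/189469) + 98460/(446 + 487204) = 242611/189469 + 98460/487650 = 242611/189469 + 98460*(1/487650) = 242611/189469 + 3282/16255 = 4565479063/3079818595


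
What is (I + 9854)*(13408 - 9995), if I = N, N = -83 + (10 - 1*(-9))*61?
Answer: 37304090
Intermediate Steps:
N = 1076 (N = -83 + (10 + 9)*61 = -83 + 19*61 = -83 + 1159 = 1076)
I = 1076
(I + 9854)*(13408 - 9995) = (1076 + 9854)*(13408 - 9995) = 10930*3413 = 37304090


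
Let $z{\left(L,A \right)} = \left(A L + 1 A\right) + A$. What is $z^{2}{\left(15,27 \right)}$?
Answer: $210681$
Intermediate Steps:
$z{\left(L,A \right)} = 2 A + A L$ ($z{\left(L,A \right)} = \left(A L + A\right) + A = \left(A + A L\right) + A = 2 A + A L$)
$z^{2}{\left(15,27 \right)} = \left(27 \left(2 + 15\right)\right)^{2} = \left(27 \cdot 17\right)^{2} = 459^{2} = 210681$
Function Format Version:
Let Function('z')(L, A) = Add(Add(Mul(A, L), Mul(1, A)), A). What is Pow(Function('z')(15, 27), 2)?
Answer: 210681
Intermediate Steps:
Function('z')(L, A) = Add(Mul(2, A), Mul(A, L)) (Function('z')(L, A) = Add(Add(Mul(A, L), A), A) = Add(Add(A, Mul(A, L)), A) = Add(Mul(2, A), Mul(A, L)))
Pow(Function('z')(15, 27), 2) = Pow(Mul(27, Add(2, 15)), 2) = Pow(Mul(27, 17), 2) = Pow(459, 2) = 210681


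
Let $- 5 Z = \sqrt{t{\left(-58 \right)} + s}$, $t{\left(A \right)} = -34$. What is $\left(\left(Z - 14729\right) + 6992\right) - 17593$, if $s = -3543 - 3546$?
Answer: $-25330 - \frac{i \sqrt{7123}}{5} \approx -25330.0 - 16.88 i$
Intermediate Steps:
$s = -7089$
$Z = - \frac{i \sqrt{7123}}{5}$ ($Z = - \frac{\sqrt{-34 - 7089}}{5} = - \frac{\sqrt{-7123}}{5} = - \frac{i \sqrt{7123}}{5} \approx - 16.88 i$)
$\left(\left(Z - 14729\right) + 6992\right) - 17593 = \left(\left(- \frac{i \sqrt{7123}}{5} - 14729\right) + 6992\right) - 17593 = \left(\left(-14729 - \frac{i \sqrt{7123}}{5}\right) + 6992\right) - 17593 = \left(-7737 - \frac{i \sqrt{7123}}{5}\right) - 17593 = -25330 - \frac{i \sqrt{7123}}{5}$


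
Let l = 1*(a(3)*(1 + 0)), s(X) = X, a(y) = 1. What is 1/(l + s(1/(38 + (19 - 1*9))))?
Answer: 48/49 ≈ 0.97959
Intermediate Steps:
l = 1 (l = 1*(1*(1 + 0)) = 1*(1*1) = 1*1 = 1)
1/(l + s(1/(38 + (19 - 1*9)))) = 1/(1 + 1/(38 + (19 - 1*9))) = 1/(1 + 1/(38 + (19 - 9))) = 1/(1 + 1/(38 + 10)) = 1/(1 + 1/48) = 1/(49/48) = 48/49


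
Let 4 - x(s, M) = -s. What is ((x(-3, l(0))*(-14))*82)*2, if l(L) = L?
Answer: -2296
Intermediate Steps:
x(s, M) = 4 + s (x(s, M) = 4 - (-1)*s = 4 + s)
((x(-3, l(0))*(-14))*82)*2 = (((4 - 3)*(-14))*82)*2 = ((1*(-14))*82)*2 = -14*82*2 = -1148*2 = -2296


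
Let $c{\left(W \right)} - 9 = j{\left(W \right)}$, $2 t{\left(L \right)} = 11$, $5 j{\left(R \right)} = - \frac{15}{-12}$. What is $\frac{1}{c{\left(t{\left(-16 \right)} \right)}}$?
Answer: $\frac{4}{37} \approx 0.10811$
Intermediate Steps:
$j{\left(R \right)} = \frac{1}{4}$ ($j{\left(R \right)} = \frac{\left(-15\right) \frac{1}{-12}}{5} = \frac{\left(-15\right) \left(- \frac{1}{12}\right)}{5} = \frac{1}{5} \cdot \frac{5}{4} = \frac{1}{4}$)
$t{\left(L \right)} = \frac{11}{2}$ ($t{\left(L \right)} = \frac{1}{2} \cdot 11 = \frac{11}{2}$)
$c{\left(W \right)} = \frac{37}{4}$ ($c{\left(W \right)} = 9 + \frac{1}{4} = \frac{37}{4}$)
$\frac{1}{c{\left(t{\left(-16 \right)} \right)}} = \frac{1}{\frac{37}{4}} = \frac{4}{37}$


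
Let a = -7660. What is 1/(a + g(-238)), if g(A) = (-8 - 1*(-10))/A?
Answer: -119/911541 ≈ -0.00013055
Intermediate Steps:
g(A) = 2/A (g(A) = (-8 + 10)/A = 2/A)
1/(a + g(-238)) = 1/(-7660 + 2/(-238)) = 1/(-7660 + 2*(-1/238)) = 1/(-7660 - 1/119) = 1/(-911541/119) = -119/911541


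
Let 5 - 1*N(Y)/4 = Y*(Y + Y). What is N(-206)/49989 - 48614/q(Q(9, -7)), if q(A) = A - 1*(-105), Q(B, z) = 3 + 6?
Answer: -21656707/49989 ≈ -433.23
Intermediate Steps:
Q(B, z) = 9
q(A) = 105 + A (q(A) = A + 105 = 105 + A)
N(Y) = 20 - 8*Y² (N(Y) = 20 - 4*Y*(Y + Y) = 20 - 4*Y*2*Y = 20 - 8*Y²)
N(-206)/49989 - 48614/q(Q(9, -7)) = (20 - 8*(-206)²)/49989 - 48614/(105 + 9) = (20 - 8*42436)*(1/49989) - 48614/114 = (20 - 339488)*(1/49989) - 48614*1/114 = -339468*1/49989 - 24307/57 = -113156/16663 - 24307/57 = -21656707/49989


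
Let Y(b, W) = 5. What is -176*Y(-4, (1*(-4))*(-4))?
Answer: -880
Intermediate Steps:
-176*Y(-4, (1*(-4))*(-4)) = -176*5 = -880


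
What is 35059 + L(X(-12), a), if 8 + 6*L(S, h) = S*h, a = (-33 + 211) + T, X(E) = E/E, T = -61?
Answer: 210463/6 ≈ 35077.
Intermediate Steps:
X(E) = 1
a = 117 (a = (-33 + 211) - 61 = 178 - 61 = 117)
L(S, h) = -4/3 + S*h/6 (L(S, h) = -4/3 + (S*h)/6 = -4/3 + S*h/6)
35059 + L(X(-12), a) = 35059 + (-4/3 + (⅙)*1*117) = 35059 + (-4/3 + 39/2) = 35059 + 109/6 = 210463/6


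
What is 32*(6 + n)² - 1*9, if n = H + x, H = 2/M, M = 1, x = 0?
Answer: 2039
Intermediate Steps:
H = 2 (H = 2/1 = 2*1 = 2)
n = 2 (n = 2 + 0 = 2)
32*(6 + n)² - 1*9 = 32*(6 + 2)² - 1*9 = 32*8² - 9 = 32*64 - 9 = 2048 - 9 = 2039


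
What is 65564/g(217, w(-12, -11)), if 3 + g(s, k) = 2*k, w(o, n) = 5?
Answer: 65564/7 ≈ 9366.3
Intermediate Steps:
g(s, k) = -3 + 2*k
65564/g(217, w(-12, -11)) = 65564/(-3 + 2*5) = 65564/(-3 + 10) = 65564/7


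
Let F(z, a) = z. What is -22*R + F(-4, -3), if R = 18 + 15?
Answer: -730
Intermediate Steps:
R = 33
-22*R + F(-4, -3) = -22*33 - 4 = -726 - 4 = -730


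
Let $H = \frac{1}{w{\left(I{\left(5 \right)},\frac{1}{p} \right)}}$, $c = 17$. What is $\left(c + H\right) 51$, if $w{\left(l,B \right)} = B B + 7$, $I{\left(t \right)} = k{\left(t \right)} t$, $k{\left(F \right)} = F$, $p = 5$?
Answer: $\frac{153867}{176} \approx 874.24$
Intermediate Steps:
$I{\left(t \right)} = t^{2}$ ($I{\left(t \right)} = t t = t^{2}$)
$w{\left(l,B \right)} = 7 + B^{2}$ ($w{\left(l,B \right)} = B^{2} + 7 = 7 + B^{2}$)
$H = \frac{25}{176}$ ($H = \frac{1}{7 + \left(\frac{1}{5}\right)^{2}} = \frac{1}{7 + \frac{1}{25}} = \frac{1}{\frac{176}{25}} = \frac{25}{176} \approx 0.14205$)
$\left(c + H\right) 51 = \left(17 + \frac{25}{176}\right) 51 = \frac{3017}{176} \cdot 51 = \frac{153867}{176}$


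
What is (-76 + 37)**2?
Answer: 1521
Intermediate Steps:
(-76 + 37)**2 = (-39)**2 = 1521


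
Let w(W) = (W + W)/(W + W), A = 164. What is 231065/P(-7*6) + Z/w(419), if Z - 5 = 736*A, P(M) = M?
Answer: 4838713/42 ≈ 1.1521e+5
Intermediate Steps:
Z = 120709 (Z = 5 + 736*164 = 5 + 120704 = 120709)
w(W) = 1 (w(W) = (2*W)/((2*W)) = (2*W)*(1/(2*W)) = 1)
231065/P(-7*6) + Z/w(419) = 231065/((-7*6)) + 120709/1 = 231065/(-42) + 120709*1 = 231065*(-1/42) + 120709 = -231065/42 + 120709 = 4838713/42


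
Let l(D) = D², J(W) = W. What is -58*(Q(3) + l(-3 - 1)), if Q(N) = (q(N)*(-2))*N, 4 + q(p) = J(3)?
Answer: -1276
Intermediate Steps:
q(p) = -1 (q(p) = -4 + 3 = -1)
Q(N) = 2*N (Q(N) = (-1*(-2))*N = 2*N)
-58*(Q(3) + l(-3 - 1)) = -58*(2*3 + (-3 - 1)²) = -58*(6 + (-4)²) = -58*(6 + 16) = -58*22 = -1276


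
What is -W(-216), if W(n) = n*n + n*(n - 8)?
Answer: -95040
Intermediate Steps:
W(n) = n² + n*(-8 + n)
-W(-216) = -2*(-216)*(-4 - 216) = -2*(-216)*(-220) = -1*95040 = -95040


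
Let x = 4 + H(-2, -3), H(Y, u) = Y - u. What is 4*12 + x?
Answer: 53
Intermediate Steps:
x = 5 (x = 4 + (-2 - 1*(-3)) = 4 + (-2 + 3) = 4 + 1 = 5)
4*12 + x = 4*12 + 5 = 48 + 5 = 53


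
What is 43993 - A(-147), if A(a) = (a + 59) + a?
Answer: 44228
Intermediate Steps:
A(a) = 59 + 2*a (A(a) = (59 + a) + a = 59 + 2*a)
43993 - A(-147) = 43993 - (59 + 2*(-147)) = 43993 - (59 - 294) = 43993 - 1*(-235) = 43993 + 235 = 44228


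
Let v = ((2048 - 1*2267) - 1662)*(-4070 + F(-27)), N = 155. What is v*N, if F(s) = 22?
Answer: 1180214640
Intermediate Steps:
v = 7614288 (v = ((2048 - 1*2267) - 1662)*(-4070 + 22) = ((2048 - 2267) - 1662)*(-4048) = (-219 - 1662)*(-4048) = -1881*(-4048) = 7614288)
v*N = 7614288*155 = 1180214640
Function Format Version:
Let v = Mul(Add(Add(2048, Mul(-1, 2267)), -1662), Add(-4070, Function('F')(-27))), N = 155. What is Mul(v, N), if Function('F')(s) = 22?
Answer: 1180214640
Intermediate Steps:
v = 7614288 (v = Mul(Add(Add(2048, Mul(-1, 2267)), -1662), Add(-4070, 22)) = Mul(Add(Add(2048, -2267), -1662), -4048) = Mul(Add(-219, -1662), -4048) = Mul(-1881, -4048) = 7614288)
Mul(v, N) = Mul(7614288, 155) = 1180214640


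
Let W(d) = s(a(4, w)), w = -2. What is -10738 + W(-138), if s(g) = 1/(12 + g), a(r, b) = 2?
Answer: -150331/14 ≈ -10738.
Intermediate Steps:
W(d) = 1/14 (W(d) = 1/(12 + 2) = 1/14)
-10738 + W(-138) = -10738 + 1/14 = -150331/14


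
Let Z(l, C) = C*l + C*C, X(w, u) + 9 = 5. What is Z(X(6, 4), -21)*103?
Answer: 54075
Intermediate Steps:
X(w, u) = -4 (X(w, u) = -9 + 5 = -4)
Z(l, C) = C² + C*l (Z(l, C) = C*l + C² = C² + C*l)
Z(X(6, 4), -21)*103 = -21*(-21 - 4)*103 = -21*(-25)*103 = 525*103 = 54075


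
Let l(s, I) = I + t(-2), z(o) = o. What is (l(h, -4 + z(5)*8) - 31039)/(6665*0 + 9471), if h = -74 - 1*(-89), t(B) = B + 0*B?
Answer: -10335/3157 ≈ -3.2737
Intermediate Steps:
t(B) = B (t(B) = B + 0 = B)
h = 15 (h = -74 + 89 = 15)
l(s, I) = -2 + I (l(s, I) = I - 2 = -2 + I)
(l(h, -4 + z(5)*8) - 31039)/(6665*0 + 9471) = ((-2 + (-4 + 5*8)) - 31039)/(6665*0 + 9471) = ((-2 + (-4 + 40)) - 31039)/(0 + 9471) = ((-2 + 36) - 31039)/9471 = (34 - 31039)*(1/9471) = -31005*1/9471 = -10335/3157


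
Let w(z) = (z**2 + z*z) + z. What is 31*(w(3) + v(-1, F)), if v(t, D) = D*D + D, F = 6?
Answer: 1953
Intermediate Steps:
w(z) = z + 2*z**2 (w(z) = (z**2 + z**2) + z = 2*z**2 + z = z + 2*z**2)
v(t, D) = D + D**2 (v(t, D) = D**2 + D = D + D**2)
31*(w(3) + v(-1, F)) = 31*(3*(1 + 2*3) + 6*(1 + 6)) = 31*(3*(1 + 6) + 6*7) = 31*(3*7 + 42) = 31*(21 + 42) = 31*63 = 1953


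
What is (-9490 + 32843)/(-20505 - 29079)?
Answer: -23353/49584 ≈ -0.47098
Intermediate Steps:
(-9490 + 32843)/(-20505 - 29079) = 23353/(-49584) = 23353*(-1/49584) = -23353/49584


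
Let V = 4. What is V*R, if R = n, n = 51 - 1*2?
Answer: 196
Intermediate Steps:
n = 49 (n = 51 - 2 = 49)
R = 49
V*R = 4*49 = 196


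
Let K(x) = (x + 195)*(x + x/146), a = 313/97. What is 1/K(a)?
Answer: 686857/442349754 ≈ 0.0015527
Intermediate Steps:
a = 313/97 (a = 313*(1/97) = 313/97 ≈ 3.2268)
K(x) = 147*x*(195 + x)/146 (K(x) = (195 + x)*(x + x*(1/146)) = (195 + x)*(x + x/146) = (195 + x)*(147*x/146) = 147*x*(195 + x)/146)
1/K(a) = 1/((147/146)*(313/97)*(195 + 313/97)) = 1/((147/146)*(313/97)*(19228/97)) = 1/(442349754/686857) = 686857/442349754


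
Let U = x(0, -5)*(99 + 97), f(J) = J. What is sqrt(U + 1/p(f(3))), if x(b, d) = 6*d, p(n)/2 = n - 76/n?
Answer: 3*I*sqrt(11731298)/134 ≈ 76.681*I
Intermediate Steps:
p(n) = -152/n + 2*n (p(n) = 2*(n - 76/n) = -152/n + 2*n)
U = -5880 (U = (6*(-5))*(99 + 97) = -30*196 = -5880)
sqrt(U + 1/p(f(3))) = sqrt(-5880 + 1/(-152/3 + 2*3)) = sqrt(-5880 + 1/(-152*1/3 + 6)) = sqrt(-5880 + 1/(-152/3 + 6)) = sqrt(-5880 + 1/(-134/3)) = sqrt(-5880 - 3/134) = sqrt(-787923/134) = 3*I*sqrt(11731298)/134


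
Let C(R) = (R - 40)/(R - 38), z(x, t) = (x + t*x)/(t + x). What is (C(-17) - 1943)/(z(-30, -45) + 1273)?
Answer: -106808/69047 ≈ -1.5469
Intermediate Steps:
z(x, t) = (x + t*x)/(t + x)
C(R) = (-40 + R)/(-38 + R)
(C(-17) - 1943)/(z(-30, -45) + 1273) = ((-40 - 17)/(-38 - 17) - 1943)/(-30*(1 - 45)/(-45 - 30) + 1273) = (-57/(-55) - 1943)/(-30*(-44)/(-75) + 1273) = (-1/55*(-57) - 1943)/(-30*(-1/75)*(-44) + 1273) = (57/55 - 1943)/(-88/5 + 1273) = -106808/(55*6277/5) = -106808/55*5/6277 = -106808/69047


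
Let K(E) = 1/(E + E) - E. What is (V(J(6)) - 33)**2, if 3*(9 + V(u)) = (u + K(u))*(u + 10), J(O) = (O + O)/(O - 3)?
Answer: 247009/144 ≈ 1715.3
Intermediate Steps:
J(O) = 2*O/(-3 + O) (J(O) = (2*O)/(-3 + O) = 2*O/(-3 + O))
K(E) = 1/(2*E) - E
V(u) = -9 + (10 + u)/(6*u) (V(u) = -9 + ((u + (1/(2*u) - u))*(u + 10))/3 = -9 + ((1/(2*u))*(10 + u))/3 = -9 + ((10 + u)/(2*u))/3 = -9 + (10 + u)/(6*u))
(V(J(6)) - 33)**2 = ((10 - 106*6/(-3 + 6))/(6*((2*6/(-3 + 6)))) - 33)**2 = ((10 - 106*6/3)/(6*((2*6/3))) - 33)**2 = ((10 - 106*6/3)/(6*((2*6*(1/3)))) - 33)**2 = ((1/6)*(10 - 53*4)/4 - 33)**2 = ((1/6)*(1/4)*(10 - 212) - 33)**2 = ((1/6)*(1/4)*(-202) - 33)**2 = (-101/12 - 33)**2 = (-497/12)**2 = 247009/144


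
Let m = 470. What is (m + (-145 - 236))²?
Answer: 7921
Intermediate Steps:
(m + (-145 - 236))² = (470 + (-145 - 236))² = (470 - 381)² = 89² = 7921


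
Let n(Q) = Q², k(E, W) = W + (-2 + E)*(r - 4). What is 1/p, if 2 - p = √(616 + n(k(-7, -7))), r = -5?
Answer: -1/3044 - √1523/3044 ≈ -0.013149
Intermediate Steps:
k(E, W) = 18 + W - 9*E (k(E, W) = W + (-2 + E)*(-5 - 4) = W + (-2 + E)*(-9) = W + (18 - 9*E) = 18 + W - 9*E)
p = 2 - 2*√1523 (p = 2 - √(616 + (18 - 7 - 9*(-7))²) = 2 - √(616 + (18 - 7 + 63)²) = 2 - √(616 + 74²) = 2 - √(616 + 5476) = 2 - √6092 = 2 - 2*√1523 ≈ -76.051)
1/p = 1/(2 - 2*√1523)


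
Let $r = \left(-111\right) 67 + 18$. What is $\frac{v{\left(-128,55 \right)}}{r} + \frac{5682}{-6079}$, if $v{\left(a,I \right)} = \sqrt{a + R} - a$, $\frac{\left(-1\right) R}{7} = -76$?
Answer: $- \frac{42932870}{45100101} - \frac{2 \sqrt{101}}{7419} \approx -0.95466$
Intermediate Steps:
$R = 532$ ($R = \left(-7\right) \left(-76\right) = 532$)
$v{\left(a,I \right)} = \sqrt{532 + a} - a$ ($v{\left(a,I \right)} = \sqrt{a + 532} - a = \sqrt{532 + a} - a$)
$r = -7419$ ($r = -7437 + 18 = -7419$)
$\frac{v{\left(-128,55 \right)}}{r} + \frac{5682}{-6079} = \frac{\sqrt{532 - 128} - -128}{-7419} + \frac{5682}{-6079} = \left(\sqrt{404} + 128\right) \left(- \frac{1}{7419}\right) + 5682 \left(- \frac{1}{6079}\right) = \left(2 \sqrt{101} + 128\right) \left(- \frac{1}{7419}\right) - \frac{5682}{6079} = \left(128 + 2 \sqrt{101}\right) \left(- \frac{1}{7419}\right) - \frac{5682}{6079} = \left(- \frac{128}{7419} - \frac{2 \sqrt{101}}{7419}\right) - \frac{5682}{6079} = - \frac{42932870}{45100101} - \frac{2 \sqrt{101}}{7419}$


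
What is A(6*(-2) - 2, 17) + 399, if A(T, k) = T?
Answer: 385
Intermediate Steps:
A(6*(-2) - 2, 17) + 399 = (6*(-2) - 2) + 399 = (-12 - 2) + 399 = -14 + 399 = 385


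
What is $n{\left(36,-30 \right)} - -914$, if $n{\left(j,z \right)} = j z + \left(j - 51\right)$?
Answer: $-181$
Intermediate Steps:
$n{\left(j,z \right)} = -51 + j + j z$ ($n{\left(j,z \right)} = j z + \left(-51 + j\right) = -51 + j + j z$)
$n{\left(36,-30 \right)} - -914 = \left(-51 + 36 + 36 \left(-30\right)\right) - -914 = \left(-51 + 36 - 1080\right) + 914 = -1095 + 914 = -181$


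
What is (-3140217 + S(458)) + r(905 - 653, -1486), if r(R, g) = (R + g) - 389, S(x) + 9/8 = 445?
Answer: -25131169/8 ≈ -3.1414e+6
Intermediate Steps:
S(x) = 3551/8 (S(x) = -9/8 + 445 = 3551/8)
r(R, g) = -389 + R + g
(-3140217 + S(458)) + r(905 - 653, -1486) = (-3140217 + 3551/8) + (-389 + (905 - 653) - 1486) = -25118185/8 + (-389 + 252 - 1486) = -25118185/8 - 1623 = -25131169/8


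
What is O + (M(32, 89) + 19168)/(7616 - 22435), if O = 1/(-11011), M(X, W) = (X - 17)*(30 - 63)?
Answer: -29374746/23310287 ≈ -1.2602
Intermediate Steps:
M(X, W) = 561 - 33*X (M(X, W) = (-17 + X)*(-33) = 561 - 33*X)
O = -1/11011 ≈ -9.0818e-5
O + (M(32, 89) + 19168)/(7616 - 22435) = -1/11011 + ((561 - 33*32) + 19168)/(7616 - 22435) = -1/11011 + ((561 - 1056) + 19168)/(-14819) = -1/11011 + (-495 + 19168)*(-1/14819) = -1/11011 + 18673*(-1/14819) = -1/11011 - 18673/14819 = -29374746/23310287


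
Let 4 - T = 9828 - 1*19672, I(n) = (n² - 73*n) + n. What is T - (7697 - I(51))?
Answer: 1080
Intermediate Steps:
I(n) = n² - 72*n
T = 9848 (T = 4 - (9828 - 1*19672) = 4 - (9828 - 19672) = 4 - 1*(-9844) = 4 + 9844 = 9848)
T - (7697 - I(51)) = 9848 - (7697 - 51*(-72 + 51)) = 9848 - (7697 - 51*(-21)) = 9848 - (7697 - 1*(-1071)) = 9848 - (7697 + 1071) = 9848 - 1*8768 = 9848 - 8768 = 1080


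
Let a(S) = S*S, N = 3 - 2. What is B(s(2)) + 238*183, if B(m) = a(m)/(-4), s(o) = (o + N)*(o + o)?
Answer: 43518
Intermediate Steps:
N = 1
a(S) = S²
s(o) = 2*o*(1 + o) (s(o) = (o + 1)*(o + o) = (1 + o)*(2*o) = 2*o*(1 + o))
B(m) = -m²/4 (B(m) = m²/(-4) = m²*(-¼) = -m²/4)
B(s(2)) + 238*183 = -16*(1 + 2)²/4 + 238*183 = -(2*2*3)²/4 + 43554 = -¼*12² + 43554 = -¼*144 + 43554 = -36 + 43554 = 43518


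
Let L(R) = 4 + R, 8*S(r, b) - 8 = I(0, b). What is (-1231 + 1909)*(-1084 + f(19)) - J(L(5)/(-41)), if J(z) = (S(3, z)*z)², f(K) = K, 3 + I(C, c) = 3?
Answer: -1213799751/1681 ≈ -7.2207e+5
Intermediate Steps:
I(C, c) = 0 (I(C, c) = -3 + 3 = 0)
S(r, b) = 1 (S(r, b) = 1 + (⅛)*0 = 1 + 0 = 1)
J(z) = z² (J(z) = (1*z)² = z²)
(-1231 + 1909)*(-1084 + f(19)) - J(L(5)/(-41)) = (-1231 + 1909)*(-1084 + 19) - ((4 + 5)/(-41))² = 678*(-1065) - (9*(-1/41))² = -722070 - (-9/41)² = -722070 - 1*81/1681 = -722070 - 81/1681 = -1213799751/1681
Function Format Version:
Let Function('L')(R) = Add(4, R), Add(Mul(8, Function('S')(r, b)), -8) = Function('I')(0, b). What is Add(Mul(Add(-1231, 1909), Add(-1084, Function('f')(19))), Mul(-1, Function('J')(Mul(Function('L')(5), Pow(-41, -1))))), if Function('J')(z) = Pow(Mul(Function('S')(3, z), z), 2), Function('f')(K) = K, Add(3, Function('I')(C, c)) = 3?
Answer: Rational(-1213799751, 1681) ≈ -7.2207e+5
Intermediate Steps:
Function('I')(C, c) = 0 (Function('I')(C, c) = Add(-3, 3) = 0)
Function('S')(r, b) = 1 (Function('S')(r, b) = Add(1, Mul(Rational(1, 8), 0)) = Add(1, 0) = 1)
Function('J')(z) = Pow(z, 2) (Function('J')(z) = Pow(Mul(1, z), 2) = Pow(z, 2))
Add(Mul(Add(-1231, 1909), Add(-1084, Function('f')(19))), Mul(-1, Function('J')(Mul(Function('L')(5), Pow(-41, -1))))) = Add(Mul(Add(-1231, 1909), Add(-1084, 19)), Mul(-1, Pow(Mul(Add(4, 5), Pow(-41, -1)), 2))) = Add(Mul(678, -1065), Mul(-1, Pow(Mul(9, Rational(-1, 41)), 2))) = Add(-722070, Mul(-1, Pow(Rational(-9, 41), 2))) = Add(-722070, Mul(-1, Rational(81, 1681))) = Add(-722070, Rational(-81, 1681)) = Rational(-1213799751, 1681)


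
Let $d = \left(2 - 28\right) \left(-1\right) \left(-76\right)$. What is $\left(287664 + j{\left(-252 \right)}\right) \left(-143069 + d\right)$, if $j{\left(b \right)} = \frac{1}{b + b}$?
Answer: $- \frac{21029009194475}{504} \approx -4.1724 \cdot 10^{10}$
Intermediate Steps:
$d = -1976$ ($d = \left(-26\right) \left(-1\right) \left(-76\right) = 26 \left(-76\right) = -1976$)
$j{\left(b \right)} = \frac{1}{2 b}$
$\left(287664 + j{\left(-252 \right)}\right) \left(-143069 + d\right) = \left(287664 + \frac{1}{2 \left(-252\right)}\right) \left(-143069 - 1976\right) = \left(287664 + \frac{1}{2} \left(- \frac{1}{252}\right)\right) \left(-145045\right) = \left(287664 - \frac{1}{504}\right) \left(-145045\right) = \frac{144982655}{504} \left(-145045\right) = - \frac{21029009194475}{504}$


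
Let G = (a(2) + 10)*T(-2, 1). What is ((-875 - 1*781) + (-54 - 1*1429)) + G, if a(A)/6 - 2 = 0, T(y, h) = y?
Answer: -3183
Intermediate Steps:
a(A) = 12 (a(A) = 12 + 6*0 = 12 + 0 = 12)
G = -44 (G = (12 + 10)*(-2) = 22*(-2) = -44)
((-875 - 1*781) + (-54 - 1*1429)) + G = ((-875 - 1*781) + (-54 - 1*1429)) - 44 = ((-875 - 781) + (-54 - 1429)) - 44 = (-1656 - 1483) - 44 = -3139 - 44 = -3183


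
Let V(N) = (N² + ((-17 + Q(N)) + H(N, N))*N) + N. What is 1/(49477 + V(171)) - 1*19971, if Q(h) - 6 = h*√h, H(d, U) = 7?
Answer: -2797840197311251/140095147826 + 87723*√19/140095147826 ≈ -19971.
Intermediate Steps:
Q(h) = 6 + h^(3/2) (Q(h) = 6 + h*√h = 6 + h^(3/2))
V(N) = N + N² + N*(-4 + N^(3/2)) (V(N) = (N² + ((-17 + (6 + N^(3/2))) + 7)*N) + N = (N² + ((-11 + N^(3/2)) + 7)*N) + N = (N² + (-4 + N^(3/2))*N) + N = (N² + N*(-4 + N^(3/2))) + N = N + N² + N*(-4 + N^(3/2)))
1/(49477 + V(171)) - 1*19971 = 1/(49477 + 171*(-3 + 171 + 171^(3/2))) - 1*19971 = 1/(49477 + 171*(-3 + 171 + 513*√19)) - 19971 = 1/(49477 + 171*(168 + 513*√19)) - 19971 = 1/(49477 + (28728 + 87723*√19)) - 19971 = 1/(78205 + 87723*√19) - 19971 = -19971 + 1/(78205 + 87723*√19)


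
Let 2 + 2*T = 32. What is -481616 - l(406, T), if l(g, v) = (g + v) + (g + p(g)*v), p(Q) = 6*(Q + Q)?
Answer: -555523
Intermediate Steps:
p(Q) = 12*Q (p(Q) = 6*(2*Q) = 12*Q)
T = 15 (T = -1 + (1/2)*32 = -1 + 16 = 15)
l(g, v) = v + 2*g + 12*g*v (l(g, v) = (g + v) + (g + (12*g)*v) = (g + v) + (g + 12*g*v) = v + 2*g + 12*g*v)
-481616 - l(406, T) = -481616 - (15 + 2*406 + 12*406*15) = -481616 - (15 + 812 + 73080) = -481616 - 1*73907 = -481616 - 73907 = -555523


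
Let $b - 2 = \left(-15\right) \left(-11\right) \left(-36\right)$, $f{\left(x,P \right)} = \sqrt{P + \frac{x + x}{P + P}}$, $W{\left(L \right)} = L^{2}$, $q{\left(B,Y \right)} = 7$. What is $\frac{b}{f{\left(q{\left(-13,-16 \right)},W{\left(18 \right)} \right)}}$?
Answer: $- \frac{106884 \sqrt{104983}}{104983} \approx -329.88$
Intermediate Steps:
$f{\left(x,P \right)} = \sqrt{P + \frac{x}{P}}$ ($f{\left(x,P \right)} = \sqrt{P + \frac{2 x}{2 P}} = \sqrt{P + 2 x \frac{1}{2 P}} = \sqrt{P + \frac{x}{P}}$)
$b = -5938$ ($b = 2 + \left(-15\right) \left(-11\right) \left(-36\right) = 2 + 165 \left(-36\right) = 2 - 5940 = -5938$)
$\frac{b}{f{\left(q{\left(-13,-16 \right)},W{\left(18 \right)} \right)}} = - \frac{5938}{\sqrt{18^{2} + \frac{7}{18^{2}}}} = - \frac{5938}{\sqrt{324 + \frac{7}{324}}} = - \frac{5938}{\sqrt{\frac{104983}{324}}} = - \frac{5938}{\frac{1}{18} \sqrt{104983}} = - 5938 \frac{18 \sqrt{104983}}{104983} = - \frac{106884 \sqrt{104983}}{104983}$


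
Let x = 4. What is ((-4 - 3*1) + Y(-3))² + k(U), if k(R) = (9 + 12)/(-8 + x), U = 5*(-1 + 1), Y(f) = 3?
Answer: 43/4 ≈ 10.750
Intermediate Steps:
U = 0 (U = 5*0 = 0)
k(R) = -21/4 (k(R) = (9 + 12)/(-8 + 4) = 21/(-4) = 21*(-¼) = -21/4)
((-4 - 3*1) + Y(-3))² + k(U) = ((-4 - 3*1) + 3)² - 21/4 = ((-4 - 3) + 3)² - 21/4 = (-7 + 3)² - 21/4 = (-4)² - 21/4 = 16 - 21/4 = 43/4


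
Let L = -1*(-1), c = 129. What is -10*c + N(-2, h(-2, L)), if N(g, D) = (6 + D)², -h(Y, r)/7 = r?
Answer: -1289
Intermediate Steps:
L = 1
h(Y, r) = -7*r
-10*c + N(-2, h(-2, L)) = -10*129 + (6 - 7*1)² = -1290 + (6 - 7)² = -1290 + (-1)² = -1290 + 1 = -1289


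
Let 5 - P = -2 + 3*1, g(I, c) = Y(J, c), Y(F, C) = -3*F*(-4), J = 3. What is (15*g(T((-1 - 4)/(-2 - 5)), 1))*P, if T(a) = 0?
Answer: 2160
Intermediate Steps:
Y(F, C) = 12*F
g(I, c) = 36 (g(I, c) = 12*3 = 36)
P = 4 (P = 5 - (-2 + 3*1) = 5 - (-2 + 3) = 5 - 1*1 = 5 - 1 = 4)
(15*g(T((-1 - 4)/(-2 - 5)), 1))*P = (15*36)*4 = 540*4 = 2160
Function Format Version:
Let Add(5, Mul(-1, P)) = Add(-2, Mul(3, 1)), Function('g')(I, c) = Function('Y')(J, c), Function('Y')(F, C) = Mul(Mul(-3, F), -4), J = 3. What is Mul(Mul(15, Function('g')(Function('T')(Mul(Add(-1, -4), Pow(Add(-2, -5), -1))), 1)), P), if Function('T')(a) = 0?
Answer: 2160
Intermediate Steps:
Function('Y')(F, C) = Mul(12, F)
Function('g')(I, c) = 36 (Function('g')(I, c) = Mul(12, 3) = 36)
P = 4 (P = Add(5, Mul(-1, Add(-2, Mul(3, 1)))) = Add(5, Mul(-1, Add(-2, 3))) = Add(5, Mul(-1, 1)) = Add(5, -1) = 4)
Mul(Mul(15, Function('g')(Function('T')(Mul(Add(-1, -4), Pow(Add(-2, -5), -1))), 1)), P) = Mul(Mul(15, 36), 4) = Mul(540, 4) = 2160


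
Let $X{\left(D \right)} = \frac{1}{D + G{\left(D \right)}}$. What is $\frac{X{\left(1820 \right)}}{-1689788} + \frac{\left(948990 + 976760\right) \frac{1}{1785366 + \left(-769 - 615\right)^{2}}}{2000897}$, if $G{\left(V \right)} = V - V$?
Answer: $\frac{2957536927491333}{11386665012271044124720} \approx 2.5974 \cdot 10^{-7}$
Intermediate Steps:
$G{\left(V \right)} = 0$
$X{\left(D \right)} = \frac{1}{D}$ ($X{\left(D \right)} = \frac{1}{D + 0} = \frac{1}{D}$)
$\frac{X{\left(1820 \right)}}{-1689788} + \frac{\left(948990 + 976760\right) \frac{1}{1785366 + \left(-769 - 615\right)^{2}}}{2000897} = \frac{1}{1820 \left(-1689788\right)} + \frac{\left(948990 + 976760\right) \frac{1}{1785366 + \left(-769 - 615\right)^{2}}}{2000897} = \frac{1}{1820} \left(- \frac{1}{1689788}\right) + \frac{1925750}{1785366 + \left(-1384\right)^{2}} \cdot \frac{1}{2000897} = - \frac{1}{3075414160} + \frac{1925750}{1785366 + 1915456} \cdot \frac{1}{2000897} = - \frac{1}{3075414160} + \frac{1925750}{3700822} \cdot \frac{1}{2000897} = - \frac{1}{3075414160} + 1925750 \cdot \frac{1}{3700822} \cdot \frac{1}{2000897} = - \frac{1}{3075414160} + \frac{962875}{1850411} \cdot \frac{1}{2000897} = - \frac{1}{3075414160} + \frac{962875}{3702481818667} = \frac{2957536927491333}{11386665012271044124720}$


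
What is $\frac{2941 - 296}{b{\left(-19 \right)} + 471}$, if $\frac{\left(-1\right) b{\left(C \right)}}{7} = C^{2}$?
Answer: $- \frac{2645}{2056} \approx -1.2865$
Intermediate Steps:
$b{\left(C \right)} = - 7 C^{2}$
$\frac{2941 - 296}{b{\left(-19 \right)} + 471} = \frac{2941 - 296}{- 7 \left(-19\right)^{2} + 471} = \frac{2645}{\left(-7\right) 361 + 471} = \frac{2645}{-2527 + 471} = \frac{2645}{-2056} = 2645 \left(- \frac{1}{2056}\right) = - \frac{2645}{2056}$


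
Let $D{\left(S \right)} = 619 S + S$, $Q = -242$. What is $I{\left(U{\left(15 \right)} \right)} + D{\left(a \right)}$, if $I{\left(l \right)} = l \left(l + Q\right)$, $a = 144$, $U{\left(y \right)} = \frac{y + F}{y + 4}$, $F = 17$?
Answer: $\frac{32083968}{361} \approx 88875.0$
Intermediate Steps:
$U{\left(y \right)} = \frac{17 + y}{4 + y}$ ($U{\left(y \right)} = \frac{y + 17}{y + 4} = \frac{17 + y}{4 + y}$)
$I{\left(l \right)} = l \left(-242 + l\right)$ ($I{\left(l \right)} = l \left(l - 242\right) = l \left(-242 + l\right)$)
$D{\left(S \right)} = 620 S$
$I{\left(U{\left(15 \right)} \right)} + D{\left(a \right)} = \frac{17 + 15}{4 + 15} \left(-242 + \frac{17 + 15}{4 + 15}\right) + 620 \cdot 144 = \frac{1}{19} \cdot 32 \left(-242 + \frac{1}{19} \cdot 32\right) + 89280 = \frac{32 \left(-242 + \frac{32}{19}\right)}{19} + 89280 = \frac{32}{19} \left(- \frac{4566}{19}\right) + 89280 = - \frac{146112}{361} + 89280 = \frac{32083968}{361}$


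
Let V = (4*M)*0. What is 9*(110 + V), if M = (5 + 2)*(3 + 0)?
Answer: 990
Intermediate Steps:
M = 21 (M = 7*3 = 21)
V = 0 (V = (4*21)*0 = 84*0 = 0)
9*(110 + V) = 9*(110 + 0) = 9*110 = 990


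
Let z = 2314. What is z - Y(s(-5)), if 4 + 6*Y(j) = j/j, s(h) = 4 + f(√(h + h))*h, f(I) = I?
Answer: 4629/2 ≈ 2314.5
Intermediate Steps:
s(h) = 4 + √2*h^(3/2) (s(h) = 4 + √(h + h)*h = 4 + √(2*h)*h = 4 + (√2*√h)*h = 4 + √2*h^(3/2))
Y(j) = -½ (Y(j) = -⅔ + (j/j)/6 = -⅔ + (⅙)*1 = -⅔ + ⅙ = -½)
z - Y(s(-5)) = 2314 - 1*(-½) = 2314 + ½ = 4629/2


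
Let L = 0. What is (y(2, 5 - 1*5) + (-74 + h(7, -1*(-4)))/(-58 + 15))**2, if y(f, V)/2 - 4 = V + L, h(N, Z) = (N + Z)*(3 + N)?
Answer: 94864/1849 ≈ 51.306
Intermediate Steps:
h(N, Z) = (3 + N)*(N + Z)
y(f, V) = 8 + 2*V (y(f, V) = 8 + 2*(V + 0) = 8 + 2*V)
(y(2, 5 - 1*5) + (-74 + h(7, -1*(-4)))/(-58 + 15))**2 = ((8 + 2*(5 - 1*5)) + (-74 + (7**2 + 3*7 + 3*(-1*(-4)) + 7*(-1*(-4))))/(-58 + 15))**2 = ((8 + 2*(5 - 5)) + (-74 + (49 + 21 + 3*4 + 7*4))/(-43))**2 = ((8 + 2*0) + (-74 + (49 + 21 + 12 + 28))*(-1/43))**2 = ((8 + 0) + (-74 + 110)*(-1/43))**2 = (8 + 36*(-1/43))**2 = (8 - 36/43)**2 = (308/43)**2 = 94864/1849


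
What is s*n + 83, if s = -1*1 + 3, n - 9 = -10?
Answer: 81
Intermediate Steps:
n = -1 (n = 9 - 10 = -1)
s = 2 (s = -1 + 3 = 2)
s*n + 83 = 2*(-1) + 83 = -2 + 83 = 81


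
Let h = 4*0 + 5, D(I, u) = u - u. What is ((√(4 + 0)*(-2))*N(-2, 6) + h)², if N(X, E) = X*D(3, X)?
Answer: 25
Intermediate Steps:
D(I, u) = 0
N(X, E) = 0 (N(X, E) = X*0 = 0)
h = 5 (h = 0 + 5 = 5)
((√(4 + 0)*(-2))*N(-2, 6) + h)² = ((√(4 + 0)*(-2))*0 + 5)² = ((√4*(-2))*0 + 5)² = ((2*(-2))*0 + 5)² = (-4*0 + 5)² = (0 + 5)² = 5² = 25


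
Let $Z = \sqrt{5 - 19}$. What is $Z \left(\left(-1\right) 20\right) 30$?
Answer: $- 600 i \sqrt{14} \approx - 2245.0 i$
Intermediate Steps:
$Z = i \sqrt{14}$ ($Z = \sqrt{-14} = i \sqrt{14} \approx 3.7417 i$)
$Z \left(\left(-1\right) 20\right) 30 = i \sqrt{14} \left(\left(-1\right) 20\right) 30 = i \sqrt{14} \left(-20\right) 30 = - 20 i \sqrt{14} \cdot 30 = - 600 i \sqrt{14}$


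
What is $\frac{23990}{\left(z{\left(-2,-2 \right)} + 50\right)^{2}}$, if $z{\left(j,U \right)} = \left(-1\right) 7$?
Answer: $\frac{23990}{1849} \approx 12.975$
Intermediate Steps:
$z{\left(j,U \right)} = -7$
$\frac{23990}{\left(z{\left(-2,-2 \right)} + 50\right)^{2}} = \frac{23990}{\left(-7 + 50\right)^{2}} = \frac{23990}{43^{2}} = \frac{23990}{1849}$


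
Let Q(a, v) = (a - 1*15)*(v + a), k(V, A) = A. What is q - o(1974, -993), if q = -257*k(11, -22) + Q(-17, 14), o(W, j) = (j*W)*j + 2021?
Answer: -1946456997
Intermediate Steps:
Q(a, v) = (-15 + a)*(a + v) (Q(a, v) = (a - 15)*(a + v) = (-15 + a)*(a + v))
o(W, j) = 2021 + W*j² (o(W, j) = (W*j)*j + 2021 = W*j² + 2021 = 2021 + W*j²)
q = 5750 (q = -257*(-22) + ((-17)² - 15*(-17) - 15*14 - 17*14) = 5654 + (289 + 255 - 210 - 238) = 5654 + 96 = 5750)
q - o(1974, -993) = 5750 - (2021 + 1974*(-993)²) = 5750 - (2021 + 1974*986049) = 5750 - (2021 + 1946460726) = 5750 - 1*1946462747 = 5750 - 1946462747 = -1946456997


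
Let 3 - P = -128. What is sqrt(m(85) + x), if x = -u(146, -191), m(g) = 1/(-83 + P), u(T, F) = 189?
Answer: I*sqrt(27213)/12 ≈ 13.747*I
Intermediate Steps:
P = 131 (P = 3 - 1*(-128) = 3 + 128 = 131)
m(g) = 1/48 (m(g) = 1/(-83 + 131) = 1/48)
x = -189 (x = -1*189 = -189)
sqrt(m(85) + x) = sqrt(1/48 - 189) = sqrt(-9071/48) = I*sqrt(27213)/12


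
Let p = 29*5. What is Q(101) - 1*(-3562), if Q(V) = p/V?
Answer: 359907/101 ≈ 3563.4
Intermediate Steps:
p = 145
Q(V) = 145/V
Q(101) - 1*(-3562) = 145/101 - 1*(-3562) = 145*(1/101) + 3562 = 145/101 + 3562 = 359907/101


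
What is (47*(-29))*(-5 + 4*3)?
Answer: -9541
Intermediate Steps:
(47*(-29))*(-5 + 4*3) = -1363*(-5 + 12) = -1363*7 = -9541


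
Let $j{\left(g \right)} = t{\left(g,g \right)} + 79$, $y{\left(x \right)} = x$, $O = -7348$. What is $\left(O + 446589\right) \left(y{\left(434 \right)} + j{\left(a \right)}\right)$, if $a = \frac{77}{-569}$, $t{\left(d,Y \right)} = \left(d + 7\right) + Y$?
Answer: $\frac{129894983966}{569} \approx 2.2829 \cdot 10^{8}$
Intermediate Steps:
$t{\left(d,Y \right)} = 7 + Y + d$ ($t{\left(d,Y \right)} = \left(7 + d\right) + Y = 7 + Y + d$)
$a = - \frac{77}{569}$ ($a = 77 \left(- \frac{1}{569}\right) = - \frac{77}{569} \approx -0.13533$)
$j{\left(g \right)} = 86 + 2 g$ ($j{\left(g \right)} = \left(7 + g + g\right) + 79 = \left(7 + 2 g\right) + 79 = 86 + 2 g$)
$\left(O + 446589\right) \left(y{\left(434 \right)} + j{\left(a \right)}\right) = \left(-7348 + 446589\right) \left(434 + \left(86 + 2 \left(- \frac{77}{569}\right)\right)\right) = 439241 \left(434 + \left(86 - \frac{154}{569}\right)\right) = 439241 \left(434 + \frac{48780}{569}\right) = 439241 \cdot \frac{295726}{569} = \frac{129894983966}{569}$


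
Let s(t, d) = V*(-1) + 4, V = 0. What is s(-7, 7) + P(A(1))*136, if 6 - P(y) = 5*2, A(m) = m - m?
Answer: -540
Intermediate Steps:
s(t, d) = 4 (s(t, d) = 0*(-1) + 4 = 0 + 4 = 4)
A(m) = 0
P(y) = -4 (P(y) = 6 - 5*2 = 6 - 1*10 = 6 - 10 = -4)
s(-7, 7) + P(A(1))*136 = 4 - 4*136 = 4 - 544 = -540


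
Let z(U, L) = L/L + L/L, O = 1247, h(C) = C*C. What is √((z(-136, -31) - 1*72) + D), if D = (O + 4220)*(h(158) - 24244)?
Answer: 7*√80330 ≈ 1984.0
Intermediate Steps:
h(C) = C²
z(U, L) = 2 (z(U, L) = 1 + 1 = 2)
D = 3936240 (D = (1247 + 4220)*(158² - 24244) = 5467*(24964 - 24244) = 5467*720 = 3936240)
√((z(-136, -31) - 1*72) + D) = √((2 - 1*72) + 3936240) = √((2 - 72) + 3936240) = √(-70 + 3936240) = √3936170 = 7*√80330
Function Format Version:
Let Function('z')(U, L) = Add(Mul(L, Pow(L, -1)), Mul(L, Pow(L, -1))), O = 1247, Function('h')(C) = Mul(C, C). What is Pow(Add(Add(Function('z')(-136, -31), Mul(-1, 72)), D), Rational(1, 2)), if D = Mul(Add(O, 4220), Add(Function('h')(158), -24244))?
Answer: Mul(7, Pow(80330, Rational(1, 2))) ≈ 1984.0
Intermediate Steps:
Function('h')(C) = Pow(C, 2)
Function('z')(U, L) = 2 (Function('z')(U, L) = Add(1, 1) = 2)
D = 3936240 (D = Mul(Add(1247, 4220), Add(Pow(158, 2), -24244)) = Mul(5467, Add(24964, -24244)) = Mul(5467, 720) = 3936240)
Pow(Add(Add(Function('z')(-136, -31), Mul(-1, 72)), D), Rational(1, 2)) = Pow(Add(Add(2, Mul(-1, 72)), 3936240), Rational(1, 2)) = Pow(Add(Add(2, -72), 3936240), Rational(1, 2)) = Pow(Add(-70, 3936240), Rational(1, 2)) = Pow(3936170, Rational(1, 2)) = Mul(7, Pow(80330, Rational(1, 2)))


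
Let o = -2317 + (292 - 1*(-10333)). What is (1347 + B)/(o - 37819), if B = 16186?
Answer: -17533/29511 ≈ -0.59412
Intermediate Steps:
o = 8308 (o = -2317 + (292 + 10333) = -2317 + 10625 = 8308)
(1347 + B)/(o - 37819) = (1347 + 16186)/(8308 - 37819) = 17533/(-29511) = 17533*(-1/29511) = -17533/29511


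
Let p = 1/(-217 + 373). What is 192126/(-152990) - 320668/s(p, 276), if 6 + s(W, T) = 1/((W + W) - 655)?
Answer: 313289525743046/5863571235 ≈ 53430.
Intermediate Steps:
p = 1/156 ≈ 0.0064103
s(W, T) = -6 + 1/(-655 + 2*W) (s(W, T) = -6 + 1/((W + W) - 655) = -6 + 1/(2*W - 655) = -6 + 1/(-655 + 2*W))
192126/(-152990) - 320668/s(p, 276) = 192126/(-152990) - 320668*(-655 + 2*(1/156))/(3931 - 12*1/156) = 192126*(-1/152990) - 320668*(-655 + 1/78)/(3931 - 1/13) = -96063/76495 - 320668/((51102/13)/(-51089/78)) = -96063/76495 - 320668/((-78/51089*51102/13)) = -96063/76495 - 320668/(-306612/51089) = -96063/76495 - 320668*(-51089/306612) = -96063/76495 + 4095651863/76653 = 313289525743046/5863571235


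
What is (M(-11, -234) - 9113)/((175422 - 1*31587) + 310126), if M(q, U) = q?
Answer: -9124/453961 ≈ -0.020099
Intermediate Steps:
(M(-11, -234) - 9113)/((175422 - 1*31587) + 310126) = (-11 - 9113)/((175422 - 1*31587) + 310126) = -9124/((175422 - 31587) + 310126) = -9124/(143835 + 310126) = -9124/453961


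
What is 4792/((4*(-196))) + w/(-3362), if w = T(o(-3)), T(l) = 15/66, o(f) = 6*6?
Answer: -22152463/3624236 ≈ -6.1123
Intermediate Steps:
o(f) = 36
T(l) = 5/22 (T(l) = 15*(1/66) = 5/22)
w = 5/22 ≈ 0.22727
4792/((4*(-196))) + w/(-3362) = 4792/((4*(-196))) + (5/22)/(-3362) = 4792/(-784) + (5/22)*(-1/3362) = 4792*(-1/784) - 5/73964 = -599/98 - 5/73964 = -22152463/3624236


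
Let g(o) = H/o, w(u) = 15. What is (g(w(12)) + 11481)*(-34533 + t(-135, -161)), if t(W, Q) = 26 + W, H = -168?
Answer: -1986684058/5 ≈ -3.9734e+8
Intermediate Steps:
g(o) = -168/o
(g(w(12)) + 11481)*(-34533 + t(-135, -161)) = (-168/15 + 11481)*(-34533 + (26 - 135)) = (-168*1/15 + 11481)*(-34533 - 109) = (-56/5 + 11481)*(-34642) = (57349/5)*(-34642) = -1986684058/5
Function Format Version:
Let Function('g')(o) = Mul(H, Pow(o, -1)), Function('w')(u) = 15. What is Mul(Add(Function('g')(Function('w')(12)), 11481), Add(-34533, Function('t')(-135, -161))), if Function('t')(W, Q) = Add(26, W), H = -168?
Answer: Rational(-1986684058, 5) ≈ -3.9734e+8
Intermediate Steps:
Function('g')(o) = Mul(-168, Pow(o, -1))
Mul(Add(Function('g')(Function('w')(12)), 11481), Add(-34533, Function('t')(-135, -161))) = Mul(Add(Mul(-168, Pow(15, -1)), 11481), Add(-34533, Add(26, -135))) = Mul(Add(Mul(-168, Rational(1, 15)), 11481), Add(-34533, -109)) = Mul(Add(Rational(-56, 5), 11481), -34642) = Mul(Rational(57349, 5), -34642) = Rational(-1986684058, 5)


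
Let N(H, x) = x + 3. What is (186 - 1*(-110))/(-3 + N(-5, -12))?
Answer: -74/3 ≈ -24.667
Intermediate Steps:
N(H, x) = 3 + x
(186 - 1*(-110))/(-3 + N(-5, -12)) = (186 - 1*(-110))/(-3 + (3 - 12)) = (186 + 110)/(-3 - 9) = 296/(-12) = 296*(-1/12) = -74/3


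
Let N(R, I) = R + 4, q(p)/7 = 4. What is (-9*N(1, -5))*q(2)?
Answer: -1260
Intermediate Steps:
q(p) = 28 (q(p) = 7*4 = 28)
N(R, I) = 4 + R
(-9*N(1, -5))*q(2) = -9*(4 + 1)*28 = -9*5*28 = -45*28 = -1260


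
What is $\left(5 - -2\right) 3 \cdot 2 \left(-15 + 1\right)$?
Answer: $-588$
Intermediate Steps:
$\left(5 - -2\right) 3 \cdot 2 \left(-15 + 1\right) = \left(5 + 2\right) 3 \cdot 2 \left(-14\right) = 7 \cdot 3 \cdot 2 \left(-14\right) = 21 \cdot 2 \left(-14\right) = 42 \left(-14\right) = -588$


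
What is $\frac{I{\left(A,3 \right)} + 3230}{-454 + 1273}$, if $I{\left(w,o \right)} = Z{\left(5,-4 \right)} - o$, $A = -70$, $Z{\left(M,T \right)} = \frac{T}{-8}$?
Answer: $\frac{6455}{1638} \approx 3.9408$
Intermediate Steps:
$Z{\left(M,T \right)} = - \frac{T}{8}$ ($Z{\left(M,T \right)} = T \left(- \frac{1}{8}\right) = - \frac{T}{8}$)
$I{\left(w,o \right)} = \frac{1}{2} - o$ ($I{\left(w,o \right)} = \left(- \frac{1}{8}\right) \left(-4\right) - o = \frac{1}{2} - o$)
$\frac{I{\left(A,3 \right)} + 3230}{-454 + 1273} = \frac{\left(\frac{1}{2} - 3\right) + 3230}{-454 + 1273} = \frac{\left(\frac{1}{2} - 3\right) + 3230}{819} = \left(- \frac{5}{2} + 3230\right) \frac{1}{819} = \frac{6455}{2} \cdot \frac{1}{819} = \frac{6455}{1638}$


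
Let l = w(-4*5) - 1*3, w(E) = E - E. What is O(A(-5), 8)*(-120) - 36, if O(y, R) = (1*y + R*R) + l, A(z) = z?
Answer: -6756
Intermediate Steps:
w(E) = 0
l = -3 (l = 0 - 1*3 = 0 - 3 = -3)
O(y, R) = -3 + y + R² (O(y, R) = (1*y + R*R) - 3 = (y + R²) - 3 = -3 + y + R²)
O(A(-5), 8)*(-120) - 36 = (-3 - 5 + 8²)*(-120) - 36 = (-3 - 5 + 64)*(-120) - 36 = 56*(-120) - 36 = -6720 - 36 = -6756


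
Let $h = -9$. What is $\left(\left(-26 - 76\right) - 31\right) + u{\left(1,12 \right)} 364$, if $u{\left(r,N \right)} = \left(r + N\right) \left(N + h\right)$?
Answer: $14063$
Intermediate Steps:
$u{\left(r,N \right)} = \left(-9 + N\right) \left(N + r\right)$ ($u{\left(r,N \right)} = \left(r + N\right) \left(N - 9\right) = \left(N + r\right) \left(-9 + N\right) = \left(-9 + N\right) \left(N + r\right)$)
$\left(\left(-26 - 76\right) - 31\right) + u{\left(1,12 \right)} 364 = \left(\left(-26 - 76\right) - 31\right) + \left(12^{2} - 108 - 9 + 12 \cdot 1\right) 364 = \left(-102 - 31\right) + \left(144 - 108 - 9 + 12\right) 364 = -133 + 39 \cdot 364 = -133 + 14196 = 14063$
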